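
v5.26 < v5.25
False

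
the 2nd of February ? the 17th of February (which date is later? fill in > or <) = <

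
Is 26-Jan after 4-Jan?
Yes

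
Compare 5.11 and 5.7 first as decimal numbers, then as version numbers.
As decimals: 5.11 < 5.7. As versions: v5.11 > v5.7 (minor version 11 > 7).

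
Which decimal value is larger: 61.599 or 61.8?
61.8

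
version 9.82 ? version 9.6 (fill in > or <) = >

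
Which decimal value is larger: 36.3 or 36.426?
36.426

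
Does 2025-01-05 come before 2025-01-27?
Yes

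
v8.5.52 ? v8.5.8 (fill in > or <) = >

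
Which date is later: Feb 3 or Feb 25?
Feb 25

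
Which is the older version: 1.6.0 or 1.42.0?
1.6.0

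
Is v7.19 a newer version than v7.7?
Yes. Version numbers are compared segment by segment as integers, not as decimals: minor version 19 > 7, so v7.19 > v7.7 (even though the decimal 7.19 < 7.7).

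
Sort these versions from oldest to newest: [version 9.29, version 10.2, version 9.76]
[version 9.29, version 9.76, version 10.2]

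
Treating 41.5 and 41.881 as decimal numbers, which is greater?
41.881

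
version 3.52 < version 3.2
False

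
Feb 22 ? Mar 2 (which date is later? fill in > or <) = <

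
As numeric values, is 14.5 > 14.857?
False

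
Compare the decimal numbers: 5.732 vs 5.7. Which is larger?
5.732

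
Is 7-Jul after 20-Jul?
No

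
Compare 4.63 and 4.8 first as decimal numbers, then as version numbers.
As decimals: 4.63 < 4.8. As versions: v4.63 > v4.8 (minor version 63 > 8).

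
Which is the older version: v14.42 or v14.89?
v14.42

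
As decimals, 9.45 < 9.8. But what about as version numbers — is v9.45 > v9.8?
True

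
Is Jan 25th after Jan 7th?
Yes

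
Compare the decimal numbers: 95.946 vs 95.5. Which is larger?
95.946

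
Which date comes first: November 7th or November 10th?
November 7th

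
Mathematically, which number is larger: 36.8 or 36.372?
36.8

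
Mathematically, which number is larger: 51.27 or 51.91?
51.91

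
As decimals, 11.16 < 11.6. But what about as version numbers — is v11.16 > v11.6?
True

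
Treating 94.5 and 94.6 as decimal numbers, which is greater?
94.6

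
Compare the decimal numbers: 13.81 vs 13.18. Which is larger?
13.81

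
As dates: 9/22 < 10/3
True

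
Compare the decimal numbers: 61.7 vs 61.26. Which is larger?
61.7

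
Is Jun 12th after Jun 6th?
Yes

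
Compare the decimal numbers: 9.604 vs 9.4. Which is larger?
9.604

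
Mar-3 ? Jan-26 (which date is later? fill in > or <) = >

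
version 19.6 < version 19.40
True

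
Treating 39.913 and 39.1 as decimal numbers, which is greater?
39.913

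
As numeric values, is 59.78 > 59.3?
True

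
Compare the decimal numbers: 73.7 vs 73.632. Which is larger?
73.7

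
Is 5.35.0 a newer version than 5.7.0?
Yes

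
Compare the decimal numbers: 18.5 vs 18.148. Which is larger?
18.5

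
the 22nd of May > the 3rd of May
True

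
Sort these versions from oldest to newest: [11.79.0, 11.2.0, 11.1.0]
[11.1.0, 11.2.0, 11.79.0]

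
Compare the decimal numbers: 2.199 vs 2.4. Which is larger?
2.4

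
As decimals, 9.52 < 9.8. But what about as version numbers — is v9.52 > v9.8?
True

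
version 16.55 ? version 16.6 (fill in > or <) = >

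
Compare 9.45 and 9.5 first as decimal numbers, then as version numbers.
As decimals: 9.45 < 9.5. As versions: v9.45 > v9.5 (minor version 45 > 5).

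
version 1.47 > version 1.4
True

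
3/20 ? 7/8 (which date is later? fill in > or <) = <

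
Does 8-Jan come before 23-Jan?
Yes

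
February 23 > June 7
False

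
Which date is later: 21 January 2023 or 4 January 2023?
21 January 2023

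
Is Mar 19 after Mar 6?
Yes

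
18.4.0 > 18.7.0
False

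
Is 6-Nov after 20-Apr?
Yes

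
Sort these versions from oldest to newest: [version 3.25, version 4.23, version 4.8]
[version 3.25, version 4.8, version 4.23]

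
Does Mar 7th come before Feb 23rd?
No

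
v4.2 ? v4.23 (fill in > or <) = <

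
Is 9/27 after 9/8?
Yes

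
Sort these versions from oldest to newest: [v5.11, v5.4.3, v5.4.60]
[v5.4.3, v5.4.60, v5.11]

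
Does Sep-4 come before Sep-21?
Yes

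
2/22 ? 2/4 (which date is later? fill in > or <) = >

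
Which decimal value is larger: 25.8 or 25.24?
25.8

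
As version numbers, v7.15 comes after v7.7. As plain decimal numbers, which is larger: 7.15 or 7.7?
7.7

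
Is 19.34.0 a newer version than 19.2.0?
Yes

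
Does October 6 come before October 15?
Yes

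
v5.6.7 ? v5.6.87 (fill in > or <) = <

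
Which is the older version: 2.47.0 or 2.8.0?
2.8.0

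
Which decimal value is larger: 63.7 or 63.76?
63.76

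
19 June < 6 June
False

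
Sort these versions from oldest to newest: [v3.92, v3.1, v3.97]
[v3.1, v3.92, v3.97]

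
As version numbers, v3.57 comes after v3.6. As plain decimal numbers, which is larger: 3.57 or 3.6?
3.6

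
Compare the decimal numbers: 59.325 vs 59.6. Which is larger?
59.6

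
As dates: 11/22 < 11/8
False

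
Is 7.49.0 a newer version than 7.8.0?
Yes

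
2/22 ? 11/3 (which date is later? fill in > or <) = <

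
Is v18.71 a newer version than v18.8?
Yes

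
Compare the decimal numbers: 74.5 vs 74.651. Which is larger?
74.651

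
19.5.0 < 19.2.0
False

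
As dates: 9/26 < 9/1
False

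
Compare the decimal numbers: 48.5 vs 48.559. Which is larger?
48.559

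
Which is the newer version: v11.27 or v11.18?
v11.27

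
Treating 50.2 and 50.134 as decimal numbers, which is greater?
50.2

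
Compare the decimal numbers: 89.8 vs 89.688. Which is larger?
89.8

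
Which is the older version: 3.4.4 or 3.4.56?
3.4.4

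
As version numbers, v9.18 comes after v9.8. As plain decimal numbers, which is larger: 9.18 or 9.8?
9.8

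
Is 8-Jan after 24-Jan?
No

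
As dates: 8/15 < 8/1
False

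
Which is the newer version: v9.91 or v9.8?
v9.91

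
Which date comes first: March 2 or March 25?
March 2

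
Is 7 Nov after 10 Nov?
No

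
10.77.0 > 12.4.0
False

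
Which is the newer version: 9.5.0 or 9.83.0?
9.83.0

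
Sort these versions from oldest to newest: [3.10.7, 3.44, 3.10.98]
[3.10.7, 3.10.98, 3.44]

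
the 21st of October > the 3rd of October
True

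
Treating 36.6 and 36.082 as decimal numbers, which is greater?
36.6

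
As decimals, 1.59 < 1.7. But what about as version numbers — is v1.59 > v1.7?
True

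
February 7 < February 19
True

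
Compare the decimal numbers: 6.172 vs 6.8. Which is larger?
6.8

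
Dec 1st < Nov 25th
False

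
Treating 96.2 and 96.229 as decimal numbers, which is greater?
96.229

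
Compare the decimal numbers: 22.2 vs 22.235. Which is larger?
22.235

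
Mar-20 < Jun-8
True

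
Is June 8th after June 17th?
No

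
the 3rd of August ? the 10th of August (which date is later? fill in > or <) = <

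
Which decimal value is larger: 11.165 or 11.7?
11.7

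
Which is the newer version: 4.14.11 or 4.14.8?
4.14.11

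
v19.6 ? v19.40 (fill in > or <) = <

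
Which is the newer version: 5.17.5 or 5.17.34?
5.17.34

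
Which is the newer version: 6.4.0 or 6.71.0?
6.71.0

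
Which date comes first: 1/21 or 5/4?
1/21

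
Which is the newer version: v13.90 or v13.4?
v13.90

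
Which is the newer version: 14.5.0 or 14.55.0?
14.55.0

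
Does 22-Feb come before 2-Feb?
No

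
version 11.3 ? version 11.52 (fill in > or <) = <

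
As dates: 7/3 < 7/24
True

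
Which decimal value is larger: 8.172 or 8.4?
8.4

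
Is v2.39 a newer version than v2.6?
Yes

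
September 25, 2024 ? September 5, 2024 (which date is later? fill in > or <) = >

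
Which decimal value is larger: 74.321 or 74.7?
74.7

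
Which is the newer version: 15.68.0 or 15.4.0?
15.68.0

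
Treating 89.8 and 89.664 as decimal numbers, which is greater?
89.8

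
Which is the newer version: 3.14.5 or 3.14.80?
3.14.80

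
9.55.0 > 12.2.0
False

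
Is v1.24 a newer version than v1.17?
Yes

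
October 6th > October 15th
False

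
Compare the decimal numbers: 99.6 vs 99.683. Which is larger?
99.683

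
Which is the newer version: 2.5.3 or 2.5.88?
2.5.88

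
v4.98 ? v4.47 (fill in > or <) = >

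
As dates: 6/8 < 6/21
True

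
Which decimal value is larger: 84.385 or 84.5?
84.5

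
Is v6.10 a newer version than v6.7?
Yes. Version numbers are compared segment by segment as integers, not as decimals: minor version 10 > 7, so v6.10 > v6.7 (even though the decimal 6.10 < 6.7).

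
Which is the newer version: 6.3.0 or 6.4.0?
6.4.0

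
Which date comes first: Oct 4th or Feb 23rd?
Feb 23rd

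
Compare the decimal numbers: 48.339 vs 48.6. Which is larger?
48.6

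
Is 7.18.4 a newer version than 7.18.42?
No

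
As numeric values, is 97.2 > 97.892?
False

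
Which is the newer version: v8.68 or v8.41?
v8.68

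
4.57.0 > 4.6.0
True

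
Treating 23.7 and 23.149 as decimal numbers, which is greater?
23.7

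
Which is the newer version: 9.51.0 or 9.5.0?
9.51.0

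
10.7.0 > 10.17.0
False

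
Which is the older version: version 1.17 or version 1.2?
version 1.2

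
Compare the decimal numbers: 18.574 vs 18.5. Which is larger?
18.574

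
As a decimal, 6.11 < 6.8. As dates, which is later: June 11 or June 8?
June 11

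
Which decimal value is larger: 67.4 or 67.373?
67.4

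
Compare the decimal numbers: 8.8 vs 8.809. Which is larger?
8.809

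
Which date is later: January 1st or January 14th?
January 14th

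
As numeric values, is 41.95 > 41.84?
True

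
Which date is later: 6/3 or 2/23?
6/3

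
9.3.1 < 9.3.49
True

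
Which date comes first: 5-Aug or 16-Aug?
5-Aug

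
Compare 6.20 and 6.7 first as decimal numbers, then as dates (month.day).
As decimals: 6.20 < 6.7. As dates: 6/20 is later than 6/7 (day 20 > day 7).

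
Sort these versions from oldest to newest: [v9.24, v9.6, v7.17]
[v7.17, v9.6, v9.24]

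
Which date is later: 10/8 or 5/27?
10/8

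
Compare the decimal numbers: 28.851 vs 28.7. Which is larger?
28.851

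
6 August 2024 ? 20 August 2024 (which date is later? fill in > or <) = <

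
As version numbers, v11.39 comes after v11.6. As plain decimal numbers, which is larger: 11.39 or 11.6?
11.6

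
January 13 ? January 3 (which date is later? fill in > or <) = >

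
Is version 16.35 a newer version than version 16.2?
Yes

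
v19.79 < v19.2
False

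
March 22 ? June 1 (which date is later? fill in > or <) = <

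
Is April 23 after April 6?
Yes. Day 23 comes after day 6 in April — this is a date comparison, not a decimal one (the decimal 4.23 would be smaller than 4.6).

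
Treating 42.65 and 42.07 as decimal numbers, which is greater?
42.65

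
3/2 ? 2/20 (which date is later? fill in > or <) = >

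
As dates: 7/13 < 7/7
False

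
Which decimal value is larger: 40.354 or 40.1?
40.354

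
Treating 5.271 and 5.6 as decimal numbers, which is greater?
5.6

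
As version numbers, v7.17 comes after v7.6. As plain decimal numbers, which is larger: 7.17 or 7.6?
7.6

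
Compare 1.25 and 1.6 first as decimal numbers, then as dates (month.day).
As decimals: 1.25 < 1.6. As dates: 1/25 is later than 1/6 (day 25 > day 6).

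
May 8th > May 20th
False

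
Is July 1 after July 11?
No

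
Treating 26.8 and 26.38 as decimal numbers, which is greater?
26.8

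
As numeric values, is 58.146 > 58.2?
False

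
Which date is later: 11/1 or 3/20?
11/1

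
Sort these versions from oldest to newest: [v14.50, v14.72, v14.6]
[v14.6, v14.50, v14.72]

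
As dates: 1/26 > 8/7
False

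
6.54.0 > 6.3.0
True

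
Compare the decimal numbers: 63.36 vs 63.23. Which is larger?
63.36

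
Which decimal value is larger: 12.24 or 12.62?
12.62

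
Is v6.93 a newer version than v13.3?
No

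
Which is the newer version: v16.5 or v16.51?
v16.51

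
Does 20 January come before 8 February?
Yes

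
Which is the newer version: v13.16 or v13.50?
v13.50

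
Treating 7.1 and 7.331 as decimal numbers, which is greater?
7.331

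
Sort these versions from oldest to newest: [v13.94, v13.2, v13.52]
[v13.2, v13.52, v13.94]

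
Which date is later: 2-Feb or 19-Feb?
19-Feb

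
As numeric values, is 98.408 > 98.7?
False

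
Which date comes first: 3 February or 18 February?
3 February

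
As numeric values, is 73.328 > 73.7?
False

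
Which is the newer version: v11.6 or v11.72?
v11.72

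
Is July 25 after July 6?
Yes. Day 25 comes after day 6 in July — this is a date comparison, not a decimal one (the decimal 7.25 would be smaller than 7.6).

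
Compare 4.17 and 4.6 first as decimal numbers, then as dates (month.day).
As decimals: 4.17 < 4.6. As dates: 4/17 is later than 4/6 (day 17 > day 6).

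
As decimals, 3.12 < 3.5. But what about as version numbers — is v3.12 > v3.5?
True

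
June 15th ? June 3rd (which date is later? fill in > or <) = >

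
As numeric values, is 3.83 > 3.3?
True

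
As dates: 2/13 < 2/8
False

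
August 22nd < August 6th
False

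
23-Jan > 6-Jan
True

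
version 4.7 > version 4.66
False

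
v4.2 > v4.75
False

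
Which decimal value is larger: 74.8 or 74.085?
74.8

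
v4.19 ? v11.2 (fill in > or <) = <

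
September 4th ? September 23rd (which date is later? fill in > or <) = <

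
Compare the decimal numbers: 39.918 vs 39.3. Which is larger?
39.918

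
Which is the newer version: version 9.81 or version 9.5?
version 9.81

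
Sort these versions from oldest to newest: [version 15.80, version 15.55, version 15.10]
[version 15.10, version 15.55, version 15.80]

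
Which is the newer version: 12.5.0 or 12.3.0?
12.5.0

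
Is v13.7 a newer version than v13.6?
Yes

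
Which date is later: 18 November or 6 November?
18 November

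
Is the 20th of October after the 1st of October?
Yes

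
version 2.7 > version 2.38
False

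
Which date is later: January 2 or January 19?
January 19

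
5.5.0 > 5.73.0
False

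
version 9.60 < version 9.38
False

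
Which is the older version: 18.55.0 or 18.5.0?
18.5.0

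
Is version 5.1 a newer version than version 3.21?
Yes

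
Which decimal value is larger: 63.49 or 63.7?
63.7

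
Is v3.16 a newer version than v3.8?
Yes. Version numbers are compared segment by segment as integers, not as decimals: minor version 16 > 8, so v3.16 > v3.8 (even though the decimal 3.16 < 3.8).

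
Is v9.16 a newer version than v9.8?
Yes. Version numbers are compared segment by segment as integers, not as decimals: minor version 16 > 8, so v9.16 > v9.8 (even though the decimal 9.16 < 9.8).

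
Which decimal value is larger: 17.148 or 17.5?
17.5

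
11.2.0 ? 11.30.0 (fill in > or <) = <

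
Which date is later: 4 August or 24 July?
4 August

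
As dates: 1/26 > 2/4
False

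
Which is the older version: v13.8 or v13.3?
v13.3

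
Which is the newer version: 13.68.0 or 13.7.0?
13.68.0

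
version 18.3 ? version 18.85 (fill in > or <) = <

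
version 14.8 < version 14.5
False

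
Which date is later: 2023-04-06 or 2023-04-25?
2023-04-25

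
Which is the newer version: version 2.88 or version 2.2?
version 2.88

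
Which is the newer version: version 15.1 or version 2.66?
version 15.1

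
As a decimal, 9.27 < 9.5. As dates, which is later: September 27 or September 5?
September 27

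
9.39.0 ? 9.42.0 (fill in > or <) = <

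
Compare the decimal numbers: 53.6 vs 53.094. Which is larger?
53.6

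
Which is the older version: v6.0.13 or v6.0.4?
v6.0.4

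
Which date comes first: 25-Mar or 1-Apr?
25-Mar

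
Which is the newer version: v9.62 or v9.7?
v9.62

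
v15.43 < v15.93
True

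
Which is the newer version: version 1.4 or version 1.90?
version 1.90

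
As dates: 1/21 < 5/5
True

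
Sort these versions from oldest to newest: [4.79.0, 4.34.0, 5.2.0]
[4.34.0, 4.79.0, 5.2.0]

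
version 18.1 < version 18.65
True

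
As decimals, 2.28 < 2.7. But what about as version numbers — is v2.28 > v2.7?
True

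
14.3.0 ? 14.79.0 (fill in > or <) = <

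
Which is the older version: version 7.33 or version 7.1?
version 7.1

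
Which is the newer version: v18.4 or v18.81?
v18.81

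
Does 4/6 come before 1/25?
No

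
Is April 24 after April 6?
Yes. Day 24 comes after day 6 in April — this is a date comparison, not a decimal one (the decimal 4.24 would be smaller than 4.6).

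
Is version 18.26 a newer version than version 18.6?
Yes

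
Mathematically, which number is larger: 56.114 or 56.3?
56.3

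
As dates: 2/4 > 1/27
True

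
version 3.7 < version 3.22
True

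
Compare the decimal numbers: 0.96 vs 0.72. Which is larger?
0.96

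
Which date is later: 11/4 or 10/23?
11/4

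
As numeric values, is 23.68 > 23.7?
False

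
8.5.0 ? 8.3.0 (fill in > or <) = >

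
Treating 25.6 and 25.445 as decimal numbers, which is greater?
25.6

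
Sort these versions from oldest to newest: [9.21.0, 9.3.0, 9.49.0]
[9.3.0, 9.21.0, 9.49.0]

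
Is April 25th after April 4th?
Yes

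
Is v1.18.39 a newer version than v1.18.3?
Yes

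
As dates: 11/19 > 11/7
True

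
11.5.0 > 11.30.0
False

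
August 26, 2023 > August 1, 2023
True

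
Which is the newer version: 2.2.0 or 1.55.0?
2.2.0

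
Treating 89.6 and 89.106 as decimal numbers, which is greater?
89.6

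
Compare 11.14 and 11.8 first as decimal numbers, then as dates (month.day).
As decimals: 11.14 < 11.8. As dates: 11/14 is later than 11/8 (day 14 > day 8).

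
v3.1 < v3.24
True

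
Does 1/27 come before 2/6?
Yes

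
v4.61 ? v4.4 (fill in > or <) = >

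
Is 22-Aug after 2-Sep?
No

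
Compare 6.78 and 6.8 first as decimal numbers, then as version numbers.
As decimals: 6.78 < 6.8. As versions: v6.78 > v6.8 (minor version 78 > 8).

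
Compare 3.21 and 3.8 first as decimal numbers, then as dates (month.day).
As decimals: 3.21 < 3.8. As dates: 3/21 is later than 3/8 (day 21 > day 8).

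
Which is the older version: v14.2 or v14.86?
v14.2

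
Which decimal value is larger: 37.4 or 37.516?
37.516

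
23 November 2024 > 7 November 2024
True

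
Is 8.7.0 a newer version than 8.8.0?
No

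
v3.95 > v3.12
True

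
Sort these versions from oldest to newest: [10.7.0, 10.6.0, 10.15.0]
[10.6.0, 10.7.0, 10.15.0]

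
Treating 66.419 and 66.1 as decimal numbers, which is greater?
66.419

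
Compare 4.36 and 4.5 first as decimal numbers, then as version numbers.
As decimals: 4.36 < 4.5. As versions: v4.36 > v4.5 (minor version 36 > 5).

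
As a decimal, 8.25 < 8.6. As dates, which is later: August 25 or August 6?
August 25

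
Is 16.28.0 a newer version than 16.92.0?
No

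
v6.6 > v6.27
False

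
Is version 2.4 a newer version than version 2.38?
No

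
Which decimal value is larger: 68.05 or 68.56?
68.56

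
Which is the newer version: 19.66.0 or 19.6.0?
19.66.0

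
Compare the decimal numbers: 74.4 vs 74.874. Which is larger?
74.874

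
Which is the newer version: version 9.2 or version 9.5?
version 9.5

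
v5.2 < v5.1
False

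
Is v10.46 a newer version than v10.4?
Yes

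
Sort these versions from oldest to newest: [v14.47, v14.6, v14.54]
[v14.6, v14.47, v14.54]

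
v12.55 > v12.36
True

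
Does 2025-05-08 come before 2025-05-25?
Yes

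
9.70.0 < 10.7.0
True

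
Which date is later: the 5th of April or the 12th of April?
the 12th of April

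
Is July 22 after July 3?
Yes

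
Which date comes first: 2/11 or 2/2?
2/2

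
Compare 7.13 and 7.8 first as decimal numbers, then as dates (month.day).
As decimals: 7.13 < 7.8. As dates: 7/13 is later than 7/8 (day 13 > day 8).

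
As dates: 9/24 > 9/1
True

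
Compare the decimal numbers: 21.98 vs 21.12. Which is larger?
21.98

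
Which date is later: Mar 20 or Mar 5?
Mar 20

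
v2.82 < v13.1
True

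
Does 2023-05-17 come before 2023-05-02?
No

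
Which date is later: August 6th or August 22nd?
August 22nd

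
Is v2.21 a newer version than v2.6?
Yes. Version numbers are compared segment by segment as integers, not as decimals: minor version 21 > 6, so v2.21 > v2.6 (even though the decimal 2.21 < 2.6).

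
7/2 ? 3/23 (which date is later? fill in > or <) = >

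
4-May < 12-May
True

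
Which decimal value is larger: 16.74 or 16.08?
16.74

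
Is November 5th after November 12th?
No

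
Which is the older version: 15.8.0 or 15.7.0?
15.7.0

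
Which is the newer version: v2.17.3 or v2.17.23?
v2.17.23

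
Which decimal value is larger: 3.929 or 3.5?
3.929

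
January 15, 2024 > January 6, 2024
True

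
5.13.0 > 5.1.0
True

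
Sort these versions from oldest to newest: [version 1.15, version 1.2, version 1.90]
[version 1.2, version 1.15, version 1.90]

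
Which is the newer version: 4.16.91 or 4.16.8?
4.16.91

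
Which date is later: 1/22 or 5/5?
5/5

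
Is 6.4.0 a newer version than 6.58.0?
No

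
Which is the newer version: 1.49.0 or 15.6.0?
15.6.0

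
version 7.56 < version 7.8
False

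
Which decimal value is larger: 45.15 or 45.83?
45.83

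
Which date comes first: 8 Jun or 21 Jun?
8 Jun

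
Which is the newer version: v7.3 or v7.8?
v7.8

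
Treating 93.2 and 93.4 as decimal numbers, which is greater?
93.4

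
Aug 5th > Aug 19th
False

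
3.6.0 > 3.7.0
False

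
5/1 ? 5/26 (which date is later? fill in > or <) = <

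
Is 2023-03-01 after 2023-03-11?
No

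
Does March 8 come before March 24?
Yes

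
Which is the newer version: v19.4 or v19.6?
v19.6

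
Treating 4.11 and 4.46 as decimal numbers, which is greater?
4.46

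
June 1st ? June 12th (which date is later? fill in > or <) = <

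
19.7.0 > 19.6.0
True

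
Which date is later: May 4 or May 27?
May 27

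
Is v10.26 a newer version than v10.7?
Yes. Version numbers are compared segment by segment as integers, not as decimals: minor version 26 > 7, so v10.26 > v10.7 (even though the decimal 10.26 < 10.7).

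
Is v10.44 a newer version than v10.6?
Yes. Version numbers are compared segment by segment as integers, not as decimals: minor version 44 > 6, so v10.44 > v10.6 (even though the decimal 10.44 < 10.6).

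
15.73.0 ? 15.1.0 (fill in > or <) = >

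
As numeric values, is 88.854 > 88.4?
True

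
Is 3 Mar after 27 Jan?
Yes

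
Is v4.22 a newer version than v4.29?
No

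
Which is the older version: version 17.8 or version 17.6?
version 17.6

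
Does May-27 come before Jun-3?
Yes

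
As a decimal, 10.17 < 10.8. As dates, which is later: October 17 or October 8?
October 17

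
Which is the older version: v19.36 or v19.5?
v19.5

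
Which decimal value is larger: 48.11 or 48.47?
48.47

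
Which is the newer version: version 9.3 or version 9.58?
version 9.58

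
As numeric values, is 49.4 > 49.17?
True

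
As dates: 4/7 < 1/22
False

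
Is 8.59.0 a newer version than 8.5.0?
Yes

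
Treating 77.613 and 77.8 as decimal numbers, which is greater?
77.8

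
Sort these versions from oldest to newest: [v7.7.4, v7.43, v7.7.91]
[v7.7.4, v7.7.91, v7.43]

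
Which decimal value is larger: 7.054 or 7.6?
7.6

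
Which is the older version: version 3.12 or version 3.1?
version 3.1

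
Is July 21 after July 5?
Yes. Day 21 comes after day 5 in July — this is a date comparison, not a decimal one (the decimal 7.21 would be smaller than 7.5).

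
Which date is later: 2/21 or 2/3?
2/21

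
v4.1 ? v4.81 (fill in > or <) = <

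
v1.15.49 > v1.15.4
True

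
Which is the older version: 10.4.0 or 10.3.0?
10.3.0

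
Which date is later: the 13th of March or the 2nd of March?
the 13th of March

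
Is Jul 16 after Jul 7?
Yes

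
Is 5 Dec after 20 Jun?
Yes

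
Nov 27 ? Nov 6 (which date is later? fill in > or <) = >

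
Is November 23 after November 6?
Yes. Day 23 comes after day 6 in November — this is a date comparison, not a decimal one (the decimal 11.23 would be smaller than 11.6).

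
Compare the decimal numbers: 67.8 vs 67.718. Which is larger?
67.8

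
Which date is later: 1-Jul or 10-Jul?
10-Jul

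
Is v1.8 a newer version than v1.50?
No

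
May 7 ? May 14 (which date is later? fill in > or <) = <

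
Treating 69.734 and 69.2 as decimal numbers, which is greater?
69.734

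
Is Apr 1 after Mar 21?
Yes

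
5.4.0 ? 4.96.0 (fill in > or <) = >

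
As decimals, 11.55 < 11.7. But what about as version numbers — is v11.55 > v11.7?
True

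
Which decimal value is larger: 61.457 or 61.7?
61.7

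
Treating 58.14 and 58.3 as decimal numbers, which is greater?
58.3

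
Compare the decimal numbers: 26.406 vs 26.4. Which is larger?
26.406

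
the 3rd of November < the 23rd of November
True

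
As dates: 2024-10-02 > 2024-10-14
False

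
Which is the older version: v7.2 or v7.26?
v7.2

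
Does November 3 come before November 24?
Yes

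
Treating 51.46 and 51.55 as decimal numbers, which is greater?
51.55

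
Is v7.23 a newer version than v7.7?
Yes. Version numbers are compared segment by segment as integers, not as decimals: minor version 23 > 7, so v7.23 > v7.7 (even though the decimal 7.23 < 7.7).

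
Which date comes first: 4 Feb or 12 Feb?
4 Feb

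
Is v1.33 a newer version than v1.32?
Yes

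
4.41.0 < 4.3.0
False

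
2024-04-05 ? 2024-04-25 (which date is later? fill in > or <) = <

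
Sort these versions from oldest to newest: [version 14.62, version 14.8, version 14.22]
[version 14.8, version 14.22, version 14.62]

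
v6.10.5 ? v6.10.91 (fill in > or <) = <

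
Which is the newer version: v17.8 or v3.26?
v17.8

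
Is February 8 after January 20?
Yes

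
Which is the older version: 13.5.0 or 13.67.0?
13.5.0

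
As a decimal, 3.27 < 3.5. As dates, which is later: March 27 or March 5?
March 27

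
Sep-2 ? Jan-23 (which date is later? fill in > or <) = >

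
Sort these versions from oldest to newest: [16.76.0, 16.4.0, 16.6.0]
[16.4.0, 16.6.0, 16.76.0]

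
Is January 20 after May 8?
No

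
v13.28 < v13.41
True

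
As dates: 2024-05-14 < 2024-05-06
False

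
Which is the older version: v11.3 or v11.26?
v11.3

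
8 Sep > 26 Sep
False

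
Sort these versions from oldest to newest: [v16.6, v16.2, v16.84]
[v16.2, v16.6, v16.84]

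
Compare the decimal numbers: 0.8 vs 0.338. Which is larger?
0.8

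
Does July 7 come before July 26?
Yes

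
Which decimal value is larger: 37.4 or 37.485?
37.485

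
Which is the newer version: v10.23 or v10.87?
v10.87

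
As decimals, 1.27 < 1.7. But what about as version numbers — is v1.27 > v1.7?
True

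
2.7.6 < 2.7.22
True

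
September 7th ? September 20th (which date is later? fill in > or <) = <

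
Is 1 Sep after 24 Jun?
Yes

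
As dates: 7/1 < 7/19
True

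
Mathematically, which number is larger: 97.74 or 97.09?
97.74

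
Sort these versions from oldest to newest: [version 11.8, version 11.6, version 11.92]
[version 11.6, version 11.8, version 11.92]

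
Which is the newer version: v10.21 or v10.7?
v10.21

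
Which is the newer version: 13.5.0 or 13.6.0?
13.6.0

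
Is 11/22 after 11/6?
Yes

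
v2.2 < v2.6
True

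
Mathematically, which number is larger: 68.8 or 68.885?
68.885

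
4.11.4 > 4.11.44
False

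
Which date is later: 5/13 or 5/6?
5/13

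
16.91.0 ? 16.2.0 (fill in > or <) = >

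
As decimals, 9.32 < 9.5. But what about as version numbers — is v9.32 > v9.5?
True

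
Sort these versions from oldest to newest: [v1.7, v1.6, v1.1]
[v1.1, v1.6, v1.7]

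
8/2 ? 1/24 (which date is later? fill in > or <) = >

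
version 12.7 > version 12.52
False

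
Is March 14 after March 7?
Yes. Day 14 comes after day 7 in March — this is a date comparison, not a decimal one (the decimal 3.14 would be smaller than 3.7).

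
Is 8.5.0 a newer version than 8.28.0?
No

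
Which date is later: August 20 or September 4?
September 4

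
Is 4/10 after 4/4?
Yes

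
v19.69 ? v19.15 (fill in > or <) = >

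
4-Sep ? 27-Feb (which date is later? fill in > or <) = >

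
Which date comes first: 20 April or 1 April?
1 April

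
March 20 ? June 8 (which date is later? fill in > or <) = <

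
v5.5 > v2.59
True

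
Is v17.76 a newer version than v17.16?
Yes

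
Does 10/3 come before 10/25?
Yes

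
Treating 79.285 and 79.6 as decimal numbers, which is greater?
79.6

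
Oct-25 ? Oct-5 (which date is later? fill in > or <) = >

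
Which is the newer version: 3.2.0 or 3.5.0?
3.5.0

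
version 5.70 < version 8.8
True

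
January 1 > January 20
False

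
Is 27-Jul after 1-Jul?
Yes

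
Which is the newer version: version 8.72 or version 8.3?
version 8.72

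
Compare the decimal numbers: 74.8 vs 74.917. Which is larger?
74.917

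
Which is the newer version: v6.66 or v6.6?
v6.66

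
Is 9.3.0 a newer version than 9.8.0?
No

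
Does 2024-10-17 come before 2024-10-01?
No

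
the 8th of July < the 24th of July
True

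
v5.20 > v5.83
False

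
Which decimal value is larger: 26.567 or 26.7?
26.7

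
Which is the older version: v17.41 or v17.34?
v17.34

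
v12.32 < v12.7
False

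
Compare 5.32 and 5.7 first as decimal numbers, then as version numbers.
As decimals: 5.32 < 5.7. As versions: v5.32 > v5.7 (minor version 32 > 7).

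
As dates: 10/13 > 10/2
True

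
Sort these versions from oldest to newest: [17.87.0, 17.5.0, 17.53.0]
[17.5.0, 17.53.0, 17.87.0]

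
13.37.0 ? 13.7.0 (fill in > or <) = >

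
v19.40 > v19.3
True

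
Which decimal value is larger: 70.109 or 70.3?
70.3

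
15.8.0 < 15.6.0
False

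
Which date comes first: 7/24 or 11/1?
7/24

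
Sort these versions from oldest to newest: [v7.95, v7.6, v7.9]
[v7.6, v7.9, v7.95]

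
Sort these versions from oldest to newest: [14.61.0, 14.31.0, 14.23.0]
[14.23.0, 14.31.0, 14.61.0]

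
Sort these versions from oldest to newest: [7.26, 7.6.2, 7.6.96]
[7.6.2, 7.6.96, 7.26]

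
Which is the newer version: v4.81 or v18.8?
v18.8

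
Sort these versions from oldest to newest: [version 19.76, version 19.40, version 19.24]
[version 19.24, version 19.40, version 19.76]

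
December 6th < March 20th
False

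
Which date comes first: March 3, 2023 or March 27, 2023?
March 3, 2023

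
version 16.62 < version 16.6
False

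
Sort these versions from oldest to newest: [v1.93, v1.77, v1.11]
[v1.11, v1.77, v1.93]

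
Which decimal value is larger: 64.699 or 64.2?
64.699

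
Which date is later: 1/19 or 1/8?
1/19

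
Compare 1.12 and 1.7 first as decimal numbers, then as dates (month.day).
As decimals: 1.12 < 1.7. As dates: 1/12 is later than 1/7 (day 12 > day 7).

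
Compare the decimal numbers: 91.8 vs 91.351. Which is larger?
91.8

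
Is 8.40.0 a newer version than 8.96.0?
No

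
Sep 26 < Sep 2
False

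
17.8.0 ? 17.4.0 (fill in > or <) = >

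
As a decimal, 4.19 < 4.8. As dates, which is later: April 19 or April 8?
April 19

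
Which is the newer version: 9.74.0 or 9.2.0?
9.74.0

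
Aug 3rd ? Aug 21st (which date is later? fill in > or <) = <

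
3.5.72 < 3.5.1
False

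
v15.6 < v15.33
True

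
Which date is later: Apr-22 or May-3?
May-3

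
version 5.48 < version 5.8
False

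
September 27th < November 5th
True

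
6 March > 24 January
True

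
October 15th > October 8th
True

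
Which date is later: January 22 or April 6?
April 6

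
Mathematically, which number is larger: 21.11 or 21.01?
21.11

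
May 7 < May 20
True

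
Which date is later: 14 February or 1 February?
14 February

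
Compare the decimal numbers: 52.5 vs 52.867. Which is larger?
52.867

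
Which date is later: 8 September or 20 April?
8 September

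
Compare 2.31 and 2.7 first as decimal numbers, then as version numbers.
As decimals: 2.31 < 2.7. As versions: v2.31 > v2.7 (minor version 31 > 7).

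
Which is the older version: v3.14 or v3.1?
v3.1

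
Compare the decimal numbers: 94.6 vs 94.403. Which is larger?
94.6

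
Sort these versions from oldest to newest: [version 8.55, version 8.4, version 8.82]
[version 8.4, version 8.55, version 8.82]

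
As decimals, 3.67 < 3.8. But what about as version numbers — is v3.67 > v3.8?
True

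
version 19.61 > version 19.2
True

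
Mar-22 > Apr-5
False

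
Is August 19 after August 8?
Yes. Day 19 comes after day 8 in August — this is a date comparison, not a decimal one (the decimal 8.19 would be smaller than 8.8).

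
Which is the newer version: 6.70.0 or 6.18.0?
6.70.0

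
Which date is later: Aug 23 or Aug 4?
Aug 23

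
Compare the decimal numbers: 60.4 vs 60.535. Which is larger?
60.535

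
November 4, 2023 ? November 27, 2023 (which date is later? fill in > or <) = <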